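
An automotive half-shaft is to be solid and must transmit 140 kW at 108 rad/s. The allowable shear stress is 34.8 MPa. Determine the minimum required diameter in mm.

57.5 mm

ω = 108 rad/s, so T = P/ω = 140×10³ / 108.0 = 1296 N·m.
For a solid shaft τ_max = 16T/(πd³), so d = (16T/(π τ_allow))^(1/3) = (16·1296/(π·3.48×10^7))^(1/3) = 0.05746 m.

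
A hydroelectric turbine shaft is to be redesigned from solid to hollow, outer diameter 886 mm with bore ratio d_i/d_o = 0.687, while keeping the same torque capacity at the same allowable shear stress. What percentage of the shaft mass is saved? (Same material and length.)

Equal τ_max and T ⇒ the solid shaft needs d_s³ = d_o³(1−k⁴), so d_s = 886·(1−0.687⁴)^(1/3) = 814.6 mm.
Area ratio A_h/A_s = d_o²(1−k²)/d_s² = (1−k²)/(1−k⁴)^(2/3) = 0.6246.
Mass saving = 1 − 0.6246 = 37.5 %.

37.5 %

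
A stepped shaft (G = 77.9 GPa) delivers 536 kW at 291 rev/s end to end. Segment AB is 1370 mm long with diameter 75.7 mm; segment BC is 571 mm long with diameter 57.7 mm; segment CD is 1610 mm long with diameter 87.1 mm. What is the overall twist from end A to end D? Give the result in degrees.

0.266°

ω = 2π·291 = 1828 rad/s, so T = P/ω = 536×10³ / 1828 = 293.2 N·m.
J_AB = π(0.0757)⁴/32 = 3.22×10^-6 m⁴; J_BC = π(0.0577)⁴/32 = 1.09×10^-6 m⁴; J_CD = π(0.0871)⁴/32 = 5.65×10^-6 m⁴.
θ = (T/G)·Σ L_i/J_i = (293.2/77.9×10⁹)·(1.37/3.22×10^-6 + 0.571/1.09×10^-6 + 1.61/5.65×10^-6) = 4.646×10^-3 rad.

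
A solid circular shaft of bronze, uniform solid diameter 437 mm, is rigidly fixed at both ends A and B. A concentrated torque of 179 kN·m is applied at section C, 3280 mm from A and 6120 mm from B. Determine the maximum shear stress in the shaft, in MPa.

With uniform GJ and both ends fixed, compatibility θ_AC = θ_CB gives T_A·a = T_B·b, together with T_A + T_B = T₀.
T_A = T₀·b/(a+b) = 179000·6120/9400 = 116500 N·m; T_B = 62460 N·m.
τ in each portion: τ_AC = 7.11×10^6 Pa, τ_CB = 3.81×10^6 Pa; maximum is in AC.
τ_max = T_AC·r/J = 116500·0.218/3.58×10^-3 = 7.112×10^6 Pa.

7.11 MPa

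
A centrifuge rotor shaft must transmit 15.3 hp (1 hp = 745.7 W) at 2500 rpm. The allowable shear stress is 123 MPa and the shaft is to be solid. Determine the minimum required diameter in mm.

12.2 mm

ω = 2π·2500/60 = 261.8 rad/s, so T = P/ω = 15.3×745.7 / 261.8 = 43.58 N·m.
For a solid shaft τ_max = 16T/(πd³), so d = (16T/(π τ_allow))^(1/3) = (16·43.58/(π·1.23×10^8))^(1/3) = 0.01217 m.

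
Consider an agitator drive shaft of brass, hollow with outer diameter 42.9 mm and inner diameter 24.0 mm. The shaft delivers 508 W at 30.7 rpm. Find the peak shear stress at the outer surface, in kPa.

11300 kPa

ω = 2π·30.7/60 = 3.215 rad/s, so T = P/ω = 508 / 3.215 = 158.0 N·m.
J = π(d_o⁴ − d_i⁴)/32 = π(0.0429⁴ − 0.0240⁴)/32 = 3.000×10^-7 m⁴.
τ_max = T·r/J = 158.0 × 0.0215 / 3.000×10^-7 = 1.130×10^7 Pa.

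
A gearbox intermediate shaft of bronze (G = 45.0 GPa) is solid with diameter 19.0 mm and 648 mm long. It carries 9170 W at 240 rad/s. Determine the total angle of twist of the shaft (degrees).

2.46°

ω = 240 rad/s, so T = P/ω = 9170 / 240.0 = 38.21 N·m.
J = πd⁴/32 = π(0.0190)⁴/32 = 1.279×10^-8 m⁴.
θ = T·L/(G·J) = 38.21 × 0.648 / (45.0×10⁹ × 1.279×10^-8) = 0.04300 rad.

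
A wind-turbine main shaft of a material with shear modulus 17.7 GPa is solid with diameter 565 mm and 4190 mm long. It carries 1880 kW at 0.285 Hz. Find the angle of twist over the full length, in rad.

ω = 2π·0.285 = 1.791 rad/s, so T = P/ω = 1880×10³ / 1.791 = 1.050e6 N·m.
J = πd⁴/32 = π(0.565)⁴/32 = 0.01000 m⁴.
θ = T·L/(G·J) = 1.050e6 × 4.19 / (17.7×10⁹ × 0.01000) = 0.02484 rad.

0.0248 rad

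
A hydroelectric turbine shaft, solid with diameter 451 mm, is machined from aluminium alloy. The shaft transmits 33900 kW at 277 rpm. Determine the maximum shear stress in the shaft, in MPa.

64.9 MPa

ω = 2π·277/60 = 29.01 rad/s, so T = P/ω = 33900×10³ / 29.01 = 1.169e6 N·m.
J = πd⁴/32 = π(0.451)⁴/32 = 4.062×10^-3 m⁴.
τ_max = T·r/J = 1.169e6 × 0.226 / 4.062×10^-3 = 6.488×10^7 Pa.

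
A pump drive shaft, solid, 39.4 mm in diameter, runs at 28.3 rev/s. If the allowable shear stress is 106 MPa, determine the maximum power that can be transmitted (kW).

226 kW

J = πd⁴/32 = π(0.0394)⁴/32 = 2.366×10^-7 m⁴.
T_max = τ_allow·J/r = 1.06×10^8 × 2.366×10^-7 / 0.0197 = 1273 N·m.
ω = 2π·28.3 = 177.8 rad/s, so P_max = T_max·ω = 2.264×10^5 W.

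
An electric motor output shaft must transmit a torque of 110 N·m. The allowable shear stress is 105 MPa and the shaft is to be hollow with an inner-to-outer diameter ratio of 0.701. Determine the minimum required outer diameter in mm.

19.2 mm

For a hollow shaft with d_i/d_o = 0.701: τ_max = 16T/(π d_o³ (1−k⁴)), so d_o = [16T/(π τ_allow (1−k⁴))]^(1/3) = [16·110.0/(π·1.05×10^8·0.7585)]^(1/3) = 0.01916 m.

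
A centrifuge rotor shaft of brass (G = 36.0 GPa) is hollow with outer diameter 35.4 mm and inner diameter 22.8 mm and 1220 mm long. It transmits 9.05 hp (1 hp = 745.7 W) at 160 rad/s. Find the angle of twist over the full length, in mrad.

11.2 mrad

ω = 160 rad/s, so T = P/ω = 9.05×745.7 / 160.0 = 42.18 N·m.
J = π(d_o⁴ − d_i⁴)/32 = π(0.0354⁴ − 0.0228⁴)/32 = 1.276×10^-7 m⁴.
θ = T·L/(G·J) = 42.18 × 1.22 / (36.0×10⁹ × 1.276×10^-7) = 0.01120 rad.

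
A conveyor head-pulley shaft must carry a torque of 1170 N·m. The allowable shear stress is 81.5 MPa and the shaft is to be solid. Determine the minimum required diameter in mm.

41.8 mm

For a solid shaft τ_max = 16T/(πd³), so d = (16T/(π τ_allow))^(1/3) = (16·1170/(π·8.15×10^7))^(1/3) = 0.04182 m.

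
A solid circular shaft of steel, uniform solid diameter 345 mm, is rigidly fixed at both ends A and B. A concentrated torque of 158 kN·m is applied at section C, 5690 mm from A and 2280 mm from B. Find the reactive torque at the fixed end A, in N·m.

45200 N·m

With uniform GJ and both ends fixed, compatibility θ_AC = θ_CB gives T_A·a = T_B·b, together with T_A + T_B = T₀.
T_A = T₀·b/(a+b) = 158000·2280/7970 = 45200 N·m; T_B = 112800 N·m.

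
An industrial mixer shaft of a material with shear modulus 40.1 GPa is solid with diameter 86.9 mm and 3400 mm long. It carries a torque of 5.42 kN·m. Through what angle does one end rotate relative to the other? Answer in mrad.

82.1 mrad

J = πd⁴/32 = π(0.0869)⁴/32 = 5.599×10^-6 m⁴.
θ = T·L/(G·J) = 5420 × 3.40 / (40.1×10⁹ × 5.599×10^-6) = 0.08208 rad.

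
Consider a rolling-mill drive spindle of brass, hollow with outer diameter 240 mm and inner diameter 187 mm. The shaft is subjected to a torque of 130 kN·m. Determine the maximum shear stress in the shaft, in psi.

11000 psi

J = π(d_o⁴ − d_i⁴)/32 = π(0.240⁴ − 0.187⁴)/32 = 2.057×10^-4 m⁴.
τ_max = T·r/J = 130000 × 0.120 / 2.057×10^-4 = 7.585×10^7 Pa.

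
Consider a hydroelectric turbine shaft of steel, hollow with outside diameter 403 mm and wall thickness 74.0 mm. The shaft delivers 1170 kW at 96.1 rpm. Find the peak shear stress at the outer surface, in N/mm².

ω = 2π·96.1/60 = 10.06 rad/s, so T = P/ω = 1170×10³ / 10.06 = 116300 N·m.
J = π(d_o⁴ − d_i⁴)/32 = π(0.403⁴ − 0.255⁴)/32 = 2.174×10^-3 m⁴.
τ_max = T·r/J = 116300 × 0.202 / 2.174×10^-3 = 1.077×10^7 Pa.

10.8 N/mm²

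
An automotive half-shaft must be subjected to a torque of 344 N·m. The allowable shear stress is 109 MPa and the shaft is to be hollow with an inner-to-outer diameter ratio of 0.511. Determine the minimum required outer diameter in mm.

25.8 mm

For a hollow shaft with d_i/d_o = 0.511: τ_max = 16T/(π d_o³ (1−k⁴)), so d_o = [16T/(π τ_allow (1−k⁴))]^(1/3) = [16·344.0/(π·1.09×10^8·0.9318)]^(1/3) = 0.02584 m.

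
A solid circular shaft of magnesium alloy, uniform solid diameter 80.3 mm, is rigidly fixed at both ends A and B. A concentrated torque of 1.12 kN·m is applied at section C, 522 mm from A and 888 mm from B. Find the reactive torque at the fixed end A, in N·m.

With uniform GJ and both ends fixed, compatibility θ_AC = θ_CB gives T_A·a = T_B·b, together with T_A + T_B = T₀.
T_A = T₀·b/(a+b) = 1120·888/1410 = 705.4 N·m; T_B = 414.6 N·m.

705 N·m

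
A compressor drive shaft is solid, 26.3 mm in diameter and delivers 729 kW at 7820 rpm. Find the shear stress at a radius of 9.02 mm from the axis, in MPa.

ω = 2π·7820/60 = 818.9 rad/s, so T = P/ω = 729×10³ / 818.9 = 890.2 N·m.
J = πd⁴/32 = π(0.0263)⁴/32 = 4.697×10^-8 m⁴.
Shear stress varies linearly with radius: τ = T·r/J = 890.2 × 0.00902 / 4.697×10^-8 = 1.710×10^8 Pa.

171 MPa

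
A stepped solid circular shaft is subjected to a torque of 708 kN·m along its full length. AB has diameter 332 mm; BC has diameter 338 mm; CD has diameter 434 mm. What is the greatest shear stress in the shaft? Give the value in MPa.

Under the same torque, τ_max = 16T/(πd³) is largest where d is smallest — segment AB (d = 332 mm).
τ_max = 16·708000/(π·(0.332)³) = 9.853×10^7 Pa.

98.5 MPa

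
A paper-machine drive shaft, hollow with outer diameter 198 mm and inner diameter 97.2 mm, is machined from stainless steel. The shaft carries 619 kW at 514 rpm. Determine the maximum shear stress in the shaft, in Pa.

ω = 2π·514/60 = 53.83 rad/s, so T = P/ω = 619×10³ / 53.83 = 11500 N·m.
J = π(d_o⁴ − d_i⁴)/32 = π(0.198⁴ − 0.0972⁴)/32 = 1.421×10^-4 m⁴.
τ_max = T·r/J = 11500 × 0.0990 / 1.421×10^-4 = 8.010×10^6 Pa.

8.01e6 Pa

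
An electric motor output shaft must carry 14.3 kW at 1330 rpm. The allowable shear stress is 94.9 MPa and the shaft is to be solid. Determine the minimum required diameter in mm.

17.7 mm

ω = 2π·1330/60 = 139.3 rad/s, so T = P/ω = 14.3×10³ / 139.3 = 102.7 N·m.
For a solid shaft τ_max = 16T/(πd³), so d = (16T/(π τ_allow))^(1/3) = (16·102.7/(π·9.49×10^7))^(1/3) = 0.01766 m.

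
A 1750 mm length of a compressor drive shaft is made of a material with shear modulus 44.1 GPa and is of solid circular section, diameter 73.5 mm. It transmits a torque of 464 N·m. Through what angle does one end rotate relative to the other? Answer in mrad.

6.43 mrad

J = πd⁴/32 = π(0.0735)⁴/32 = 2.865×10^-6 m⁴.
θ = T·L/(G·J) = 464.0 × 1.75 / (44.1×10⁹ × 2.865×10^-6) = 6.426×10^-3 rad.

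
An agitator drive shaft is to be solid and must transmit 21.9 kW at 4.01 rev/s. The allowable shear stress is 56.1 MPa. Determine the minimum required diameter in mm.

42.9 mm

ω = 2π·4.01 = 25.20 rad/s, so T = P/ω = 21.9×10³ / 25.20 = 869.2 N·m.
For a solid shaft τ_max = 16T/(πd³), so d = (16T/(π τ_allow))^(1/3) = (16·869.2/(π·5.61×10^7))^(1/3) = 0.04289 m.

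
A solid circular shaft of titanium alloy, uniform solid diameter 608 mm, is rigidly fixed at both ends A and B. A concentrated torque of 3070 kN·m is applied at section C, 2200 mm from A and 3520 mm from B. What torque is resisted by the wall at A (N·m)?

With uniform GJ and both ends fixed, compatibility θ_AC = θ_CB gives T_A·a = T_B·b, together with T_A + T_B = T₀.
T_A = T₀·b/(a+b) = 3.070e6·3520/5720 = 1.889e6 N·m; T_B = 1.181e6 N·m.

1.89e6 N·m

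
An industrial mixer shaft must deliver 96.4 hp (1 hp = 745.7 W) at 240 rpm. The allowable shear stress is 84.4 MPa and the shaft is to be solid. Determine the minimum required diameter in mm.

ω = 2π·240/60 = 25.13 rad/s, so T = P/ω = 96.4×745.7 / 25.13 = 2860 N·m.
For a solid shaft τ_max = 16T/(πd³), so d = (16T/(π τ_allow))^(1/3) = (16·2860/(π·8.44×10^7))^(1/3) = 0.05568 m.

55.7 mm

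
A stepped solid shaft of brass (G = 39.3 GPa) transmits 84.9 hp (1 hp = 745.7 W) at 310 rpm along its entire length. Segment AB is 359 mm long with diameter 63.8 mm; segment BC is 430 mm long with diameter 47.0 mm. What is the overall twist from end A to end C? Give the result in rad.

ω = 2π·310/60 = 32.46 rad/s, so T = P/ω = 84.9×745.7 / 32.46 = 1950 N·m.
J_AB = π(0.0638)⁴/32 = 1.63×10^-6 m⁴; J_BC = π(0.0470)⁴/32 = 4.79×10^-7 m⁴.
θ = (T/G)·Σ L_i/J_i = (1950/39.3×10⁹)·(0.359/1.63×10^-6 + 0.430/4.79×10^-7) = 0.05549 rad.

0.0555 rad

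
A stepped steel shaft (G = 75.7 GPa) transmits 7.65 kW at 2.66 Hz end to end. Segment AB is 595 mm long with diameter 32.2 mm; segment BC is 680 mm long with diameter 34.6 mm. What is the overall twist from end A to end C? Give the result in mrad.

63.3 mrad

ω = 2π·2.66 = 16.71 rad/s, so T = P/ω = 7.65×10³ / 16.71 = 457.7 N·m.
J_AB = π(0.0322)⁴/32 = 1.06×10^-7 m⁴; J_BC = π(0.0346)⁴/32 = 1.41×10^-7 m⁴.
θ = (T/G)·Σ L_i/J_i = (457.7/75.7×10⁹)·(0.595/1.06×10^-7 + 0.680/1.41×10^-7) = 0.06331 rad.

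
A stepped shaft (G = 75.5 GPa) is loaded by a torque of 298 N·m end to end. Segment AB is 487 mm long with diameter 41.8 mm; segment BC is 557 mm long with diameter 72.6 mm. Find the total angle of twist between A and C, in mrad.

J_AB = π(0.0418)⁴/32 = 3.00×10^-7 m⁴; J_BC = π(0.0726)⁴/32 = 2.73×10^-6 m⁴.
θ = (T/G)·Σ L_i/J_i = (298.0/75.5×10⁹)·(0.487/3.00×10^-7 + 0.557/2.73×10^-6) = 7.220×10^-3 rad.

7.22 mrad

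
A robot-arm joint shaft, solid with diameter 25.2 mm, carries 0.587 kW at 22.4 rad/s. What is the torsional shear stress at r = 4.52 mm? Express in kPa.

2990 kPa

ω = 22.4 rad/s, so T = P/ω = 0.587×10³ / 22.40 = 26.21 N·m.
J = πd⁴/32 = π(0.0252)⁴/32 = 3.959×10^-8 m⁴.
Shear stress varies linearly with radius: τ = T·r/J = 26.21 × 0.00452 / 3.959×10^-8 = 2.992×10^6 Pa.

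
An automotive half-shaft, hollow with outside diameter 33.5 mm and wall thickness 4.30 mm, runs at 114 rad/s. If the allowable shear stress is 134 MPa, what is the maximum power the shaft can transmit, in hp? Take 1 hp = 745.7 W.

105 hp

J = π(d_o⁴ − d_i⁴)/32 = π(0.0335⁴ − 0.0249⁴)/32 = 8.591×10^-8 m⁴.
T_max = τ_allow·J/r = 1.34×10^8 × 8.591×10^-8 / 0.0168 = 687.2 N·m.
ω = 114 rad/s, so P_max = T_max·ω = 7.835×10^4 W.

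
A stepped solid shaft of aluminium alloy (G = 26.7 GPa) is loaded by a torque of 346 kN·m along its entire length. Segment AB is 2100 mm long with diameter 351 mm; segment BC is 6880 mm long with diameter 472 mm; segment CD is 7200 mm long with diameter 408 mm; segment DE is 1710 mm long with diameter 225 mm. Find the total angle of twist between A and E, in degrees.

9.11°

J_AB = π(0.351)⁴/32 = 1.49×10^-3 m⁴; J_BC = π(0.472)⁴/32 = 4.87×10^-3 m⁴; J_CD = π(0.408)⁴/32 = 2.72×10^-3 m⁴; J_DE = π(0.225)⁴/32 = 2.52×10^-4 m⁴.
θ = (T/G)·Σ L_i/J_i = (346000/26.7×10⁹)·(2.10/1.49×10^-3 + 6.88/4.87×10^-3 + 7.20/2.72×10^-3 + 1.71/2.52×10^-4) = 0.1589 rad.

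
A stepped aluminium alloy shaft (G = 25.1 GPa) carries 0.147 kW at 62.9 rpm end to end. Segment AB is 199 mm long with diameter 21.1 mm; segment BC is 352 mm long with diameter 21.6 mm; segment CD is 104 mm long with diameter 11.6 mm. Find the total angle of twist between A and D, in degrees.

ω = 2π·62.9/60 = 6.587 rad/s, so T = P/ω = 0.147×10³ / 6.587 = 22.32 N·m.
J_AB = π(0.0211)⁴/32 = 1.95×10^-8 m⁴; J_BC = π(0.0216)⁴/32 = 2.14×10^-8 m⁴; J_CD = π(0.0116)⁴/32 = 1.78×10^-9 m⁴.
θ = (T/G)·Σ L_i/J_i = (22.32/25.1×10⁹)·(0.199/1.95×10^-8 + 0.352/2.14×10^-8 + 0.104/1.78×10^-9) = 0.07576 rad.

4.34°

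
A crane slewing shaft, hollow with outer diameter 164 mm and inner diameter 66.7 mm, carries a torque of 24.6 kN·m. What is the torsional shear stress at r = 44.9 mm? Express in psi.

2320 psi

J = π(d_o⁴ − d_i⁴)/32 = π(0.164⁴ − 0.0667⁴)/32 = 6.908×10^-5 m⁴.
Shear stress varies linearly with radius: τ = T·r/J = 24600 × 0.0449 / 6.908×10^-5 = 1.599×10^7 Pa.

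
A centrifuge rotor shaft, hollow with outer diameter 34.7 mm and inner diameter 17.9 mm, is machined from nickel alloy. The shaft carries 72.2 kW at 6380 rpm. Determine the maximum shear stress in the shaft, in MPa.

ω = 2π·6380/60 = 668.1 rad/s, so T = P/ω = 72.2×10³ / 668.1 = 108.1 N·m.
J = π(d_o⁴ − d_i⁴)/32 = π(0.0347⁴ − 0.0179⁴)/32 = 1.323×10^-7 m⁴.
τ_max = T·r/J = 108.1 × 0.0174 / 1.323×10^-7 = 1.418×10^7 Pa.

14.2 MPa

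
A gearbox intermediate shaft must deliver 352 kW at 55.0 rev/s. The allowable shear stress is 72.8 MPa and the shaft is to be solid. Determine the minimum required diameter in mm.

41.5 mm

ω = 2π·55.0 = 345.6 rad/s, so T = P/ω = 352×10³ / 345.6 = 1019 N·m.
For a solid shaft τ_max = 16T/(πd³), so d = (16T/(π τ_allow))^(1/3) = (16·1019/(π·7.28×10^7))^(1/3) = 0.04146 m.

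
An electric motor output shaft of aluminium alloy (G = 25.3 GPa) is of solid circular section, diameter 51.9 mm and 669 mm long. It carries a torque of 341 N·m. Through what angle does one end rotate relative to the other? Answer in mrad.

J = πd⁴/32 = π(0.0519)⁴/32 = 7.123×10^-7 m⁴.
θ = T·L/(G·J) = 341.0 × 0.669 / (25.3×10⁹ × 7.123×10^-7) = 0.01266 rad.

12.7 mrad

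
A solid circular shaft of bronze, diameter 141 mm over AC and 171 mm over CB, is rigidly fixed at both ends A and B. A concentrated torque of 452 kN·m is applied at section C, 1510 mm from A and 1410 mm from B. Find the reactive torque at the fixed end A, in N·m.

Compatibility: T_A·a/J_AC = T_B·b/J_CB with T_A + T_B = T₀.
J_AC = 3.88×10^-5 m⁴, J_CB = 8.39×10^-5 m⁴, so T_A = T₀·(J_AC/a)/((J_AC/a)+(J_CB/b)) = 136300 N·m, T_B = 315700 N·m.

136000 N·m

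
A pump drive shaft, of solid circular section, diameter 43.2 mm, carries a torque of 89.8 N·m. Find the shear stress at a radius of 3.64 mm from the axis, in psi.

139 psi

J = πd⁴/32 = π(0.0432)⁴/32 = 3.419×10^-7 m⁴.
Shear stress varies linearly with radius: τ = T·r/J = 89.80 × 0.00364 / 3.419×10^-7 = 9.560×10^5 Pa.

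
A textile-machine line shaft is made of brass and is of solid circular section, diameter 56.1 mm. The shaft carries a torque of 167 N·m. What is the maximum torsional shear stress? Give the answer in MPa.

4.82 MPa

J = πd⁴/32 = π(0.0561)⁴/32 = 9.724×10^-7 m⁴.
τ_max = T·r/J = 167.0 × 0.0281 / 9.724×10^-7 = 4.817×10^6 Pa.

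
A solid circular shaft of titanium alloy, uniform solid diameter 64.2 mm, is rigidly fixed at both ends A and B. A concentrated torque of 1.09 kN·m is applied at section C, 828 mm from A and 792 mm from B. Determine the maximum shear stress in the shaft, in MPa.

10.7 MPa

With uniform GJ and both ends fixed, compatibility θ_AC = θ_CB gives T_A·a = T_B·b, together with T_A + T_B = T₀.
T_A = T₀·b/(a+b) = 1090·792/1620 = 532.9 N·m; T_B = 557.1 N·m.
τ in each portion: τ_AC = 1.03×10^7 Pa, τ_CB = 1.07×10^7 Pa; maximum is in CB.
τ_max = T_CB·r/J = 557.1·0.0321/1.67×10^-6 = 1.072×10^7 Pa.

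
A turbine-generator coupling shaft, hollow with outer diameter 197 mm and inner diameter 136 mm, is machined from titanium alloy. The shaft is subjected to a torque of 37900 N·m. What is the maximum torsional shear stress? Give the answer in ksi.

4.74 ksi

J = π(d_o⁴ − d_i⁴)/32 = π(0.197⁴ − 0.136⁴)/32 = 1.143×10^-4 m⁴.
τ_max = T·r/J = 37900 × 0.0985 / 1.143×10^-4 = 3.267×10^7 Pa.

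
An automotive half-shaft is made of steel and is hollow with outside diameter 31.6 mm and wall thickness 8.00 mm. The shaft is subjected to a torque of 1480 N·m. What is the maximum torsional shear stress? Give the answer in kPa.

J = π(d_o⁴ − d_i⁴)/32 = π(0.0316⁴ − 0.0156⁴)/32 = 9.208×10^-8 m⁴.
τ_max = T·r/J = 1480 × 0.0158 / 9.208×10^-8 = 2.540×10^8 Pa.

254000 kPa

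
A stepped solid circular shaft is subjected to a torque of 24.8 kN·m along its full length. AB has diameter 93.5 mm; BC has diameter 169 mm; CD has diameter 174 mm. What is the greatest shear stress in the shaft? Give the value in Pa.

1.55e8 Pa

Under the same torque, τ_max = 16T/(πd³) is largest where d is smallest — segment AB (d = 93.5 mm).
τ_max = 16·24800/(π·(0.0935)³) = 1.545×10^8 Pa.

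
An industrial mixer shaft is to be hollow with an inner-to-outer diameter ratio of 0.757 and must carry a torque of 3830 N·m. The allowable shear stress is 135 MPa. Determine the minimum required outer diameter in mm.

For a hollow shaft with d_i/d_o = 0.757: τ_max = 16T/(π d_o³ (1−k⁴)), so d_o = [16T/(π τ_allow (1−k⁴))]^(1/3) = [16·3830/(π·1.35×10^8·0.6716)]^(1/3) = 0.05992 m.

59.9 mm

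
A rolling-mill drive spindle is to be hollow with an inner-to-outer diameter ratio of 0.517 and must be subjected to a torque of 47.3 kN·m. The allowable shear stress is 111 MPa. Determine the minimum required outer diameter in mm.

For a hollow shaft with d_i/d_o = 0.517: τ_max = 16T/(π d_o³ (1−k⁴)), so d_o = [16T/(π τ_allow (1−k⁴))]^(1/3) = [16·47300/(π·1.11×10^8·0.9286)]^(1/3) = 0.1327 m.

133 mm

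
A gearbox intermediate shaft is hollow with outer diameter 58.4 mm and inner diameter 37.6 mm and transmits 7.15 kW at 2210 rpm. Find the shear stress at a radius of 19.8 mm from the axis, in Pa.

ω = 2π·2210/60 = 231.4 rad/s, so T = P/ω = 7.15×10³ / 231.4 = 30.89 N·m.
J = π(d_o⁴ − d_i⁴)/32 = π(0.0584⁴ − 0.0376⁴)/32 = 9.457×10^-7 m⁴.
Shear stress varies linearly with radius: τ = T·r/J = 30.89 × 0.0198 / 9.457×10^-7 = 6.468×10^5 Pa.

647000 Pa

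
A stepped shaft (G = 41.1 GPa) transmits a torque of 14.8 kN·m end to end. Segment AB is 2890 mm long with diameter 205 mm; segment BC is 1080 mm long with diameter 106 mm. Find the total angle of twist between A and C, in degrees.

2.14°

J_AB = π(0.205)⁴/32 = 1.73×10^-4 m⁴; J_BC = π(0.106)⁴/32 = 1.24×10^-5 m⁴.
θ = (T/G)·Σ L_i/J_i = (14800/41.1×10⁹)·(2.89/1.73×10^-4 + 1.08/1.24×10^-5) = 0.03738 rad.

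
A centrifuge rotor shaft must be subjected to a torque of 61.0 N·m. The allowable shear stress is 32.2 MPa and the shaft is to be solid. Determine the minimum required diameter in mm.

21.3 mm

For a solid shaft τ_max = 16T/(πd³), so d = (16T/(π τ_allow))^(1/3) = (16·61.00/(π·3.22×10^7))^(1/3) = 0.02129 m.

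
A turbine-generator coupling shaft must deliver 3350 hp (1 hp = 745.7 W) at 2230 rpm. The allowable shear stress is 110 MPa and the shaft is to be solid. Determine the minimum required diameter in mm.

79.1 mm

ω = 2π·2230/60 = 233.5 rad/s, so T = P/ω = 3350×745.7 / 233.5 = 10700 N·m.
For a solid shaft τ_max = 16T/(πd³), so d = (16T/(π τ_allow))^(1/3) = (16·10700/(π·1.10×10^8))^(1/3) = 0.07912 m.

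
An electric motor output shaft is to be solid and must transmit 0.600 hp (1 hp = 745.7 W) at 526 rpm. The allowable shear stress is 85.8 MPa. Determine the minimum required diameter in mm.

7.84 mm

ω = 2π·526/60 = 55.08 rad/s, so T = P/ω = 0.600×745.7 / 55.08 = 8.123 N·m.
For a solid shaft τ_max = 16T/(πd³), so d = (16T/(π τ_allow))^(1/3) = (16·8.123/(π·8.58×10^7))^(1/3) = 0.007841 m.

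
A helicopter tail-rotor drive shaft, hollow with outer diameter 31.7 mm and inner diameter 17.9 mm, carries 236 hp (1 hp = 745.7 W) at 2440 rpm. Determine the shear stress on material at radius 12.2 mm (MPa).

94.4 MPa

ω = 2π·2440/60 = 255.5 rad/s, so T = P/ω = 236×745.7 / 255.5 = 688.7 N·m.
J = π(d_o⁴ − d_i⁴)/32 = π(0.0317⁴ − 0.0179⁴)/32 = 8.906×10^-8 m⁴.
Shear stress varies linearly with radius: τ = T·r/J = 688.7 × 0.0122 / 8.906×10^-8 = 9.435×10^7 Pa.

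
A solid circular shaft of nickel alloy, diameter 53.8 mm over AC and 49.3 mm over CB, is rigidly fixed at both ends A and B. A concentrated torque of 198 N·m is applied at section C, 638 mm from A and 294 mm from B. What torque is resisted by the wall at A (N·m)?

Compatibility: T_A·a/J_AC = T_B·b/J_CB with T_A + T_B = T₀.
J_AC = 8.22×10^-7 m⁴, J_CB = 5.80×10^-7 m⁴, so T_A = T₀·(J_AC/a)/((J_AC/a)+(J_CB/b)) = 78.26 N·m, T_B = 119.7 N·m.

78.3 N·m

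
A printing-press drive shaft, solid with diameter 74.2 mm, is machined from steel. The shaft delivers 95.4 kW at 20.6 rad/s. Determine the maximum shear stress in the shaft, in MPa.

57.7 MPa

ω = 20.6 rad/s, so T = P/ω = 95.4×10³ / 20.60 = 4631 N·m.
J = πd⁴/32 = π(0.0742)⁴/32 = 2.976×10^-6 m⁴.
τ_max = T·r/J = 4631 × 0.0371 / 2.976×10^-6 = 5.774×10^7 Pa.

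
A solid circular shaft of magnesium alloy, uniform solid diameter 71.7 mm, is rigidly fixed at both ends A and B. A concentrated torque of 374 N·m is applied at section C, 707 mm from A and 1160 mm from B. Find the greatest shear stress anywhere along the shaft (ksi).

0.466 ksi

With uniform GJ and both ends fixed, compatibility θ_AC = θ_CB gives T_A·a = T_B·b, together with T_A + T_B = T₀.
T_A = T₀·b/(a+b) = 374.0·1160/1867 = 232.4 N·m; T_B = 141.6 N·m.
τ in each portion: τ_AC = 3.21×10^6 Pa, τ_CB = 1.96×10^6 Pa; maximum is in AC.
τ_max = T_AC·r/J = 232.4·0.0358/2.59×10^-6 = 3.211×10^6 Pa.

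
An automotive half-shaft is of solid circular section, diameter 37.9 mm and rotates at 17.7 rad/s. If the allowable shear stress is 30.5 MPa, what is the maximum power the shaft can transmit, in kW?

J = πd⁴/32 = π(0.0379)⁴/32 = 2.026×10^-7 m⁴.
T_max = τ_allow·J/r = 3.05×10^7 × 2.026×10^-7 / 0.0189 = 326.0 N·m.
ω = 17.7 rad/s, so P_max = T_max·ω = 5771 W.

5.77 kW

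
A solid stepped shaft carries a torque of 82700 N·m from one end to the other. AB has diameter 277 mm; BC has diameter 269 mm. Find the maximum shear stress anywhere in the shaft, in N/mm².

Under the same torque, τ_max = 16T/(πd³) is largest where d is smallest — segment BC (d = 269 mm).
τ_max = 16·82700/(π·(0.269)³) = 2.164×10^7 Pa.

21.6 N/mm²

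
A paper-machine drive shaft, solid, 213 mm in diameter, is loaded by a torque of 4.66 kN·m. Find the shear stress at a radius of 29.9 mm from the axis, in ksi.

0.100 ksi

J = πd⁴/32 = π(0.213)⁴/32 = 2.021×10^-4 m⁴.
Shear stress varies linearly with radius: τ = T·r/J = 4660 × 0.0299 / 2.021×10^-4 = 6.895×10^5 Pa.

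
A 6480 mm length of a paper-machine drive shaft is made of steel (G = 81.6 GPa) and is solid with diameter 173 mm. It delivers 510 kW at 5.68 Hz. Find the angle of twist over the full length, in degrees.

0.739°

ω = 2π·5.68 = 35.69 rad/s, so T = P/ω = 510×10³ / 35.69 = 14290 N·m.
J = πd⁴/32 = π(0.173)⁴/32 = 8.794×10^-5 m⁴.
θ = T·L/(G·J) = 14290 × 6.48 / (81.6×10⁹ × 8.794×10^-5) = 0.01290 rad.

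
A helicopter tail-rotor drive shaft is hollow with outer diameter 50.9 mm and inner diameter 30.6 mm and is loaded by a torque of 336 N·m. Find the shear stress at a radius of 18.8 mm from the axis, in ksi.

1.60 ksi

J = π(d_o⁴ − d_i⁴)/32 = π(0.0509⁴ − 0.0306⁴)/32 = 5.729×10^-7 m⁴.
Shear stress varies linearly with radius: τ = T·r/J = 336.0 × 0.0188 / 5.729×10^-7 = 1.103×10^7 Pa.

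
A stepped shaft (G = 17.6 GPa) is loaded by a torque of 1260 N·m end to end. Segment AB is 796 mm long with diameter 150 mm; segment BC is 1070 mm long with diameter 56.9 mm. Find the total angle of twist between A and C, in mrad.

J_AB = π(0.150)⁴/32 = 4.97×10^-5 m⁴; J_BC = π(0.0569)⁴/32 = 1.03×10^-6 m⁴.
θ = (T/G)·Σ L_i/J_i = (1260/17.6×10⁹)·(0.796/4.97×10^-5 + 1.07/1.03×10^-6) = 0.07558 rad.

75.6 mrad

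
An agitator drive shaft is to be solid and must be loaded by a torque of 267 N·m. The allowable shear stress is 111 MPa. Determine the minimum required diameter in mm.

For a solid shaft τ_max = 16T/(πd³), so d = (16T/(π τ_allow))^(1/3) = (16·267.0/(π·1.11×10^8))^(1/3) = 0.02305 m.

23.1 mm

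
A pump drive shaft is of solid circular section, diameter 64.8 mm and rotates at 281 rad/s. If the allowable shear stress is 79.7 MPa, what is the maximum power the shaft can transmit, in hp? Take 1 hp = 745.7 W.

1600 hp

J = πd⁴/32 = π(0.0648)⁴/32 = 1.731×10^-6 m⁴.
T_max = τ_allow·J/r = 7.97×10^7 × 1.731×10^-6 / 0.0324 = 4258 N·m.
ω = 281 rad/s, so P_max = T_max·ω = 1.197×10^6 W.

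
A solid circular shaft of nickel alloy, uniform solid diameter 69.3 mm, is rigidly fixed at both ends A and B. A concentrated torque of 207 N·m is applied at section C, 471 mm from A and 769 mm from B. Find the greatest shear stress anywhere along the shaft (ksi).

With uniform GJ and both ends fixed, compatibility θ_AC = θ_CB gives T_A·a = T_B·b, together with T_A + T_B = T₀.
T_A = T₀·b/(a+b) = 207.0·769/1240 = 128.4 N·m; T_B = 78.63 N·m.
τ in each portion: τ_AC = 1.96×10^6 Pa, τ_CB = 1.20×10^6 Pa; maximum is in AC.
τ_max = T_AC·r/J = 128.4·0.0347/2.26×10^-6 = 1.964×10^6 Pa.

0.285 ksi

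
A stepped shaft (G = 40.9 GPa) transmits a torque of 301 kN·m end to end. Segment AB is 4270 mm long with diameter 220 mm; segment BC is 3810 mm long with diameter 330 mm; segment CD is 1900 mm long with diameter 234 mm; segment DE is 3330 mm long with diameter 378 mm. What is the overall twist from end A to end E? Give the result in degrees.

12.6°

J_AB = π(0.220)⁴/32 = 2.30×10^-4 m⁴; J_BC = π(0.330)⁴/32 = 1.16×10^-3 m⁴; J_CD = π(0.234)⁴/32 = 2.94×10^-4 m⁴; J_DE = π(0.378)⁴/32 = 2.00×10^-3 m⁴.
θ = (T/G)·Σ L_i/J_i = (301000/40.9×10⁹)·(4.27/2.30×10^-4 + 3.81/1.16×10^-3 + 1.90/2.94×10^-4 + 3.33/2.00×10^-3) = 0.2205 rad.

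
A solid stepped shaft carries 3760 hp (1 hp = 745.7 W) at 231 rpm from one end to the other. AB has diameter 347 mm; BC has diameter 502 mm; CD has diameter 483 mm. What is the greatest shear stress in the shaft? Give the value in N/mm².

14.1 N/mm²

ω = 2π·231/60 = 24.19 rad/s, so T = P/ω = 3760×745.7 / 24.19 = 115900 N·m.
Under the same torque, τ_max = 16T/(πd³) is largest where d is smallest — segment AB (d = 347 mm).
τ_max = 16·115900/(π·(0.347)³) = 1.413×10^7 Pa.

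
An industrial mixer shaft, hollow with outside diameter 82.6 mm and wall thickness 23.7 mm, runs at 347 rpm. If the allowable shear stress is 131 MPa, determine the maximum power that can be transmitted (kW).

509 kW

J = π(d_o⁴ − d_i⁴)/32 = π(0.0826⁴ − 0.0352⁴)/32 = 4.419×10^-6 m⁴.
T_max = τ_allow·J/r = 1.31×10^8 × 4.419×10^-6 / 0.0413 = 14020 N·m.
ω = 2π·347/60 = 36.34 rad/s, so P_max = T_max·ω = 5.094×10^5 W.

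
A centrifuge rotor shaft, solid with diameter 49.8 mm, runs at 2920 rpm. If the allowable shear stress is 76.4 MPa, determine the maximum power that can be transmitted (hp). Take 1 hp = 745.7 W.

J = πd⁴/32 = π(0.0498)⁴/32 = 6.038×10^-7 m⁴.
T_max = τ_allow·J/r = 7.64×10^7 × 6.038×10^-7 / 0.0249 = 1853 N·m.
ω = 2π·2920/60 = 305.8 rad/s, so P_max = T_max·ω = 5.665×10^5 W.

760 hp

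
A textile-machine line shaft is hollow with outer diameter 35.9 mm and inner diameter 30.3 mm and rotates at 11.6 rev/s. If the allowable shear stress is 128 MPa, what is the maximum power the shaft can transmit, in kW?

J = π(d_o⁴ − d_i⁴)/32 = π(0.0359⁴ − 0.0303⁴)/32 = 8.032×10^-8 m⁴.
T_max = τ_allow·J/r = 1.28×10^8 × 8.032×10^-8 / 0.0180 = 572.8 N·m.
ω = 2π·11.6 = 72.88 rad/s, so P_max = T_max·ω = 4.175×10^4 W.

41.7 kW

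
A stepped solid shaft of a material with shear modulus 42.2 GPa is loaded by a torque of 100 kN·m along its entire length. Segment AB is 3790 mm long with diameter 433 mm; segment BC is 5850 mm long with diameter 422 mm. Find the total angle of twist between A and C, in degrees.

J_AB = π(0.433)⁴/32 = 3.45×10^-3 m⁴; J_BC = π(0.422)⁴/32 = 3.11×10^-3 m⁴.
θ = (T/G)·Σ L_i/J_i = (100000/42.2×10⁹)·(3.79/3.45×10^-3 + 5.85/3.11×10^-3) = 7.055×10^-3 rad.

0.404°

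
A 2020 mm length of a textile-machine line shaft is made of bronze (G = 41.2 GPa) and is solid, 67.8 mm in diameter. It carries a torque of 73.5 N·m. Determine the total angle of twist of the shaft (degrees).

0.0995°

J = πd⁴/32 = π(0.0678)⁴/32 = 2.075×10^-6 m⁴.
θ = T·L/(G·J) = 73.50 × 2.02 / (41.2×10⁹ × 2.075×10^-6) = 1.737×10^-3 rad.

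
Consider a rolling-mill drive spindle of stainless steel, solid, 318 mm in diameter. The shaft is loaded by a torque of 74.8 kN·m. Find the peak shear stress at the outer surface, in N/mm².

11.8 N/mm²

J = πd⁴/32 = π(0.318)⁴/32 = 1.004×10^-3 m⁴.
τ_max = T·r/J = 74800 × 0.159 / 1.004×10^-3 = 1.185×10^7 Pa.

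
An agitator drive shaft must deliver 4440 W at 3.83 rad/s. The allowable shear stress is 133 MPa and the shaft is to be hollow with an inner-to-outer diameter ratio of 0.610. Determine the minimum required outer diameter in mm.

ω = 3.83 rad/s, so T = P/ω = 4440 / 3.830 = 1159 N·m.
For a hollow shaft with d_i/d_o = 0.610: τ_max = 16T/(π d_o³ (1−k⁴)), so d_o = [16T/(π τ_allow (1−k⁴))]^(1/3) = [16·1159/(π·1.33×10^8·0.8615)]^(1/3) = 0.03721 m.

37.2 mm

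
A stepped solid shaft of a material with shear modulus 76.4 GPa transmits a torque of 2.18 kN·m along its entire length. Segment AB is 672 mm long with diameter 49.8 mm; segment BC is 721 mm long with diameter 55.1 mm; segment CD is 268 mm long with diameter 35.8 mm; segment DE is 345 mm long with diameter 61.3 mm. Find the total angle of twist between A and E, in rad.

0.109 rad

J_AB = π(0.0498)⁴/32 = 6.04×10^-7 m⁴; J_BC = π(0.0551)⁴/32 = 9.05×10^-7 m⁴; J_CD = π(0.0358)⁴/32 = 1.61×10^-7 m⁴; J_DE = π(0.0613)⁴/32 = 1.39×10^-6 m⁴.
θ = (T/G)·Σ L_i/J_i = (2180/76.4×10⁹)·(0.672/6.04×10^-7 + 0.721/9.05×10^-7 + 0.268/1.61×10^-7 + 0.345/1.39×10^-6) = 0.1090 rad.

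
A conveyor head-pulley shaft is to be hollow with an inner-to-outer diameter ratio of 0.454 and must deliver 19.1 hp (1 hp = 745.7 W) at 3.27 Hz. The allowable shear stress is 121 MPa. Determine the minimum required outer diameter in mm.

31.2 mm

ω = 2π·3.27 = 20.55 rad/s, so T = P/ω = 19.1×745.7 / 20.55 = 693.2 N·m.
For a hollow shaft with d_i/d_o = 0.454: τ_max = 16T/(π d_o³ (1−k⁴)), so d_o = [16T/(π τ_allow (1−k⁴))]^(1/3) = [16·693.2/(π·1.21×10^8·0.9575)]^(1/3) = 0.03123 m.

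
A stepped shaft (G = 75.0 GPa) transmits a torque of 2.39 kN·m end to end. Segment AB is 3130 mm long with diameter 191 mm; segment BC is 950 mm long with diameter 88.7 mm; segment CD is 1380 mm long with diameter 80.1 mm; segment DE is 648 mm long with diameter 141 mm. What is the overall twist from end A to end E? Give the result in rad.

J_AB = π(0.191)⁴/32 = 1.31×10^-4 m⁴; J_BC = π(0.0887)⁴/32 = 6.08×10^-6 m⁴; J_CD = π(0.0801)⁴/32 = 4.04×10^-6 m⁴; J_DE = π(0.141)⁴/32 = 3.88×10^-5 m⁴.
θ = (T/G)·Σ L_i/J_i = (2390/75.0×10⁹)·(3.13/1.31×10^-4 + 0.950/6.08×10^-6 + 1.38/4.04×10^-6 + 0.648/3.88×10^-5) = 0.01716 rad.

0.0172 rad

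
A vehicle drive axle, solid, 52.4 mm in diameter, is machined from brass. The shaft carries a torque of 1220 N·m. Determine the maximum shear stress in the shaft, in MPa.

43.2 MPa

J = πd⁴/32 = π(0.0524)⁴/32 = 7.402×10^-7 m⁴.
τ_max = T·r/J = 1220 × 0.0262 / 7.402×10^-7 = 4.319×10^7 Pa.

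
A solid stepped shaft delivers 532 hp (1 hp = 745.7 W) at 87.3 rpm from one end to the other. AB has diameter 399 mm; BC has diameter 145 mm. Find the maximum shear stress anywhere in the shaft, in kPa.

72500 kPa

ω = 2π·87.3/60 = 9.142 rad/s, so T = P/ω = 532×745.7 / 9.142 = 43390 N·m.
Under the same torque, τ_max = 16T/(πd³) is largest where d is smallest — segment BC (d = 145 mm).
τ_max = 16·43390/(π·(0.145)³) = 7.249×10^7 Pa.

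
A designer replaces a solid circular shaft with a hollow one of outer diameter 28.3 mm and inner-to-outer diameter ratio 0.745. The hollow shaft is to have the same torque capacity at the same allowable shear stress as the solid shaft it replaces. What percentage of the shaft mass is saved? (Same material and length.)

43.1 %

Equal τ_max and T ⇒ the solid shaft needs d_s³ = d_o³(1−k⁴), so d_s = 28.3·(1−0.745⁴)^(1/3) = 25.03 mm.
Area ratio A_h/A_s = d_o²(1−k²)/d_s² = (1−k²)/(1−k⁴)^(2/3) = 0.5688.
Mass saving = 1 − 0.5688 = 43.1 %.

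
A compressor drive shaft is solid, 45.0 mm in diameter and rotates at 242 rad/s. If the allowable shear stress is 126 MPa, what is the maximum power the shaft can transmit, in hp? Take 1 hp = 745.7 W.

732 hp

J = πd⁴/32 = π(0.0450)⁴/32 = 4.026×10^-7 m⁴.
T_max = τ_allow·J/r = 1.26×10^8 × 4.026×10^-7 / 0.0225 = 2254 N·m.
ω = 242 rad/s, so P_max = T_max·ω = 5.456×10^5 W.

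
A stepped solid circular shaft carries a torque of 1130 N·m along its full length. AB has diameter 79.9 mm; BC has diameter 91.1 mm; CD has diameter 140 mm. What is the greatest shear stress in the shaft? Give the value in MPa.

Under the same torque, τ_max = 16T/(πd³) is largest where d is smallest — segment AB (d = 79.9 mm).
τ_max = 16·1130/(π·(0.0799)³) = 1.128×10^7 Pa.

11.3 MPa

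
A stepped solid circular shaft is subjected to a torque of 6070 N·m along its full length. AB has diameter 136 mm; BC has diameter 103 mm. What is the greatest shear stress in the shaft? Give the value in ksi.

Under the same torque, τ_max = 16T/(πd³) is largest where d is smallest — segment BC (d = 103 mm).
τ_max = 16·6070/(π·(0.103)³) = 2.829×10^7 Pa.

4.10 ksi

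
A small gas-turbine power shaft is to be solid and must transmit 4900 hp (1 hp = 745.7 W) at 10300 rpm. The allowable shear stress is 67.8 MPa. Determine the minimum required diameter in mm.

63.4 mm

ω = 2π·10300/60 = 1079 rad/s, so T = P/ω = 4900×745.7 / 1079 = 3388 N·m.
For a solid shaft τ_max = 16T/(πd³), so d = (16T/(π τ_allow))^(1/3) = (16·3388/(π·6.78×10^7))^(1/3) = 0.06337 m.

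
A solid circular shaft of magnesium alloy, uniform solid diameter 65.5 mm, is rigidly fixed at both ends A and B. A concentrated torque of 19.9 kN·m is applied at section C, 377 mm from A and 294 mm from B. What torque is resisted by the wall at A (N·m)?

8720 N·m

With uniform GJ and both ends fixed, compatibility θ_AC = θ_CB gives T_A·a = T_B·b, together with T_A + T_B = T₀.
T_A = T₀·b/(a+b) = 19900·294/671.0 = 8719 N·m; T_B = 11180 N·m.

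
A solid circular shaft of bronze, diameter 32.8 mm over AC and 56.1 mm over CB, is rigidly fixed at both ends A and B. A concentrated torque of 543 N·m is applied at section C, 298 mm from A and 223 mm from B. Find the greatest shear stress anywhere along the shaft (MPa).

Compatibility: T_A·a/J_AC = T_B·b/J_CB with T_A + T_B = T₀.
J_AC = 1.14×10^-7 m⁴, J_CB = 9.72×10^-7 m⁴, so T_A = T₀·(J_AC/a)/((J_AC/a)+(J_CB/b)) = 43.66 N·m, T_B = 499.3 N·m.
τ in each portion: τ_AC = 6.30×10^6 Pa, τ_CB = 1.44×10^7 Pa; maximum is in CB.
τ_max = T_CB·r/J = 499.3·0.0281/9.72×10^-7 = 1.440×10^7 Pa.

14.4 MPa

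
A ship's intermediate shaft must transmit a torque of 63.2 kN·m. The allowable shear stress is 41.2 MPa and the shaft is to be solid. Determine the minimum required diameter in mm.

198 mm

For a solid shaft τ_max = 16T/(πd³), so d = (16T/(π τ_allow))^(1/3) = (16·63200/(π·4.12×10^7))^(1/3) = 0.1984 m.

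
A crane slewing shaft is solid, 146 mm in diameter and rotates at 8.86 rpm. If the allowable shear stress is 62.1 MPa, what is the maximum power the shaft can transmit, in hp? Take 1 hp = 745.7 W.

47.2 hp

J = πd⁴/32 = π(0.146)⁴/32 = 4.461×10^-5 m⁴.
T_max = τ_allow·J/r = 6.21×10^7 × 4.461×10^-5 / 0.0730 = 37950 N·m.
ω = 2π·8.86/60 = 0.9278 rad/s, so P_max = T_max·ω = 3.521×10^4 W.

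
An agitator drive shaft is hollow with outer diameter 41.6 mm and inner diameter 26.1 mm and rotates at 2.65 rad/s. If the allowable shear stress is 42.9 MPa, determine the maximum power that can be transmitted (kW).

1.36 kW

J = π(d_o⁴ − d_i⁴)/32 = π(0.0416⁴ − 0.0261⁴)/32 = 2.485×10^-7 m⁴.
T_max = τ_allow·J/r = 4.29×10^7 × 2.485×10^-7 / 0.0208 = 512.4 N·m.
ω = 2.65 rad/s, so P_max = T_max·ω = 1358 W.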